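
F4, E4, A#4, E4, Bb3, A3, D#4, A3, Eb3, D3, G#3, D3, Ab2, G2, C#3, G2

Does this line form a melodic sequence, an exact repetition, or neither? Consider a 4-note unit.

Each 4-note cell is the previous one transposed down a 5th.

sequence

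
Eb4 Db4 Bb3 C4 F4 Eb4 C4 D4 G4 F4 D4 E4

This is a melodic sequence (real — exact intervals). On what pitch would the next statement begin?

With a 4-note motive the entries are Eb4, F4, G4, each up a 2nd from the previous.
The next head, up a 2nd from G4, is A4.

A4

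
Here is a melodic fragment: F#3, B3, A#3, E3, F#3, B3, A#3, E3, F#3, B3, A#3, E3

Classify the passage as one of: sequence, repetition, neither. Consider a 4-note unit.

repetition

Each 4-note cell is identical (F#3 B3 A#3 E3), restated at the same pitch.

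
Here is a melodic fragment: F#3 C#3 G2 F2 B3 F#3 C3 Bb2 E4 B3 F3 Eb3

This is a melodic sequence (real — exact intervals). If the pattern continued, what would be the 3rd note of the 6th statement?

With 4-note cells, note 3 of each statement runs G2, C3, F3.
Each moves up a 4th. Continuing: Bb3 → Eb4 → Ab4.

Ab4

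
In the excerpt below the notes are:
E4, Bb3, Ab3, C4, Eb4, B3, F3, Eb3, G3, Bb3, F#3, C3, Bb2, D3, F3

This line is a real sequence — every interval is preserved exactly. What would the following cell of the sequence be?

C#3 G2 F2 A2 C3

With a 5-note motive the entries are E4, B3, F#3, each down a 4th from the previous.
Statement 4 starts on C#3 and keeps the same exact contour: C#3 G2 F2 A2 C3.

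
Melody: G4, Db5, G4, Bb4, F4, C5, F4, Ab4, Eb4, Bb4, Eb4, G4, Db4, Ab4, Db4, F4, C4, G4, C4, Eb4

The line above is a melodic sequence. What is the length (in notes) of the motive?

4

Try groups of 4 (5 cells in 20 notes):
G4 Db5 G4 Bb4 | F4 C5 F4 Ab4 | Eb4 Bb4 Eb4 G4 | Db4 Ab4 Db4 F4 | C4 G4 C4 Eb4
Each cell is the previous one down a 2nd — so the unit is 4 notes.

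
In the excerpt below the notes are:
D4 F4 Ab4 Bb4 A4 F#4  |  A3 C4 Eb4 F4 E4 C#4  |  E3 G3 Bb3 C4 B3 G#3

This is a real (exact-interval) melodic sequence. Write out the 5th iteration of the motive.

The 6-note cells begin on D4, A3, E3 — each down a 4th from the last.
Extending down a 4th: B2 → F#2.
Statement 5 starts on F#2 and keeps the same exact contour: F#2 A2 C3 D3 C#3 A#2.

F#2 A2 C3 D3 C#3 A#2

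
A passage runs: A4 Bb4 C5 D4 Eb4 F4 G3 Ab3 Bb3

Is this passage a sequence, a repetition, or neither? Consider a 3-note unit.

Each 3-note cell is the previous one transposed down a 5th.

sequence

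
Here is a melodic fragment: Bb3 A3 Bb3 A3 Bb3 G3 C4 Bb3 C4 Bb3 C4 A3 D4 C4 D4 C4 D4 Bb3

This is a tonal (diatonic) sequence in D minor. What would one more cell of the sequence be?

E4 D4 E4 D4 E4 C4

With a 6-note motive the entries are Bb3, C4, D4, each up a 2nd from the previous.
From E4 the diatonic shape gives E4 D4 E4 D4 E4 C4.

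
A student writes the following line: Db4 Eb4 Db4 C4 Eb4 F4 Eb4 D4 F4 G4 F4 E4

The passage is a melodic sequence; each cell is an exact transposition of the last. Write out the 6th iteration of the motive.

The 4-note cells begin on Db4, Eb4, F4 — each up a 2nd from the last.
Carrying on: G4 → A4 → B4.
From B4 the exact shape gives B4 C#5 B4 A#4.

B4 C#5 B4 A#4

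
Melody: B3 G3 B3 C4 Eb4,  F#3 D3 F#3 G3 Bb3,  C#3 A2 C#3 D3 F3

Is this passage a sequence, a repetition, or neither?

sequence

Each 5-note cell is the previous one transposed down a 4th.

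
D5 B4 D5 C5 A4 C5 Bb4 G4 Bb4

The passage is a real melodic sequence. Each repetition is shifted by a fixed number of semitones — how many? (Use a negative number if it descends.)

Taking 3-note groups, the heads are D5, C5, Bb4: the pattern moves down a 2nd.
D5→C5 is 72 − 74 = -2 semitones.

-2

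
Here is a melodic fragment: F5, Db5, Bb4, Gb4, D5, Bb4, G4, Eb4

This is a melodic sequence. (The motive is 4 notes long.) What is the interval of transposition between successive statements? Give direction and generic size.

down a 3rd

With a 4-note motive the entries are F5, D5, each down a 3rd from the previous.
F5 to D5 is down a 3rd.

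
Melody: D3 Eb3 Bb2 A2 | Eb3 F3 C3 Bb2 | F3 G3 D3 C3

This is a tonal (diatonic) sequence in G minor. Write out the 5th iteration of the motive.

A3 Bb3 F3 Eb3

The 4-note cells begin on D3, Eb3, F3 — each up a 2nd from the last.
Continuing the starts: G3 → A3.
So cell 5 is A3 Bb3 F3 Eb3.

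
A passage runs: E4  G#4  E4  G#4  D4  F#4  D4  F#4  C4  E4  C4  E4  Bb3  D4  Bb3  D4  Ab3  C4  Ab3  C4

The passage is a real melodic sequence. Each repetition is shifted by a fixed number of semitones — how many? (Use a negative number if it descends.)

Taking 4-note groups, the heads are E4, D4, C4, Bb3, Ab3: the pattern moves down a 2nd.
E4→D4 is 62 − 64 = -2 semitones.

-2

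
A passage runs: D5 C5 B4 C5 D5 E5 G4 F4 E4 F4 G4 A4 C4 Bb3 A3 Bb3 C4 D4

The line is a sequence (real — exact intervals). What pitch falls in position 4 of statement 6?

With 6-note cells, note 4 of each statement runs C5, F4, Bb3.
Each moves down a 5th. Continuing: Eb3 → Ab2 → Db2.

Db2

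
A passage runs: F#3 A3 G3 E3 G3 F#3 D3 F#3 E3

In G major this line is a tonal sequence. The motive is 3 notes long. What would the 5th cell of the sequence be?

With a 3-note motive the entries are F#3, E3, D3, each down a 2nd from the previous.
Continuing the starts: C3 → B2.
Statement 5 starts on B2 and keeps the same diatonic contour: B2 D3 C3.

B2 D3 C3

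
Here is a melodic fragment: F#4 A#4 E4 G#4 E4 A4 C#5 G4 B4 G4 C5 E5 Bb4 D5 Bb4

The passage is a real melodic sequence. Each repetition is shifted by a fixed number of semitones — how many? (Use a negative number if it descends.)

3

The 5-note cells begin on F#4, A4, C5 — each up a 3rd from the last.
F#4 to A4 spans +3 semitones.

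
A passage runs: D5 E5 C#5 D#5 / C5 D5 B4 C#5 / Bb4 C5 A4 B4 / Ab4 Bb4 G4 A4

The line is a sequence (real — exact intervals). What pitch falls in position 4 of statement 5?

G4

The unit is 4 notes. Position-4 pitches of the 4 shown cells: D#5, C#5, B4, A4.
Each moves down a 2nd; the next is G4.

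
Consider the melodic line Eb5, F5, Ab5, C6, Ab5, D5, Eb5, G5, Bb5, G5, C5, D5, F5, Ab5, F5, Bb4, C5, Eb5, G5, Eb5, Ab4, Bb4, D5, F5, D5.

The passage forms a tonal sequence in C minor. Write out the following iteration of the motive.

G4 Ab4 C5 Eb5 C5

With a 5-note motive the entries are Eb5, D5, C5, Bb4, Ab4, each down a 2nd from the previous.
So cell 6 is G4 Ab4 C5 Eb5 C5.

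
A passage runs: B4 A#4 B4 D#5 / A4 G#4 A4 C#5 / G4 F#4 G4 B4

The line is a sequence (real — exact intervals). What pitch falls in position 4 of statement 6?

The unit is 4 notes. Position-4 pitches of the 3 shown cells: D#5, C#5, B4.
Carrying that down a 2nd forward: A4 → G4 → F4.

F4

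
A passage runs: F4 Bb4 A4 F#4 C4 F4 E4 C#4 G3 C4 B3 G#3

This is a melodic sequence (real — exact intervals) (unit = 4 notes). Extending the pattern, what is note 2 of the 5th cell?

With 4-note cells, note 2 of each statement runs Bb4, F4, C4.
Each moves down a 4th. Continuing: G3 → D3.

D3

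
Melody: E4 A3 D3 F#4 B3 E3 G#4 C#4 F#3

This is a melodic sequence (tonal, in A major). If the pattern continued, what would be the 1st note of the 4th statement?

With 3-note cells, note 1 of each statement runs E4, F#4, G#4.
Each moves up a 2nd; the next is A4.

A4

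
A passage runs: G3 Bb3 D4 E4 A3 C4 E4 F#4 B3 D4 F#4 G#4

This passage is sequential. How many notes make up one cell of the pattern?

Try groups of 4 (3 cells in 12 notes):
G3 Bb3 D4 E4 | A3 C4 E4 F#4 | B3 D4 F#4 G#4
Each cell is the previous one up a 2nd — so the unit is 4 notes.

4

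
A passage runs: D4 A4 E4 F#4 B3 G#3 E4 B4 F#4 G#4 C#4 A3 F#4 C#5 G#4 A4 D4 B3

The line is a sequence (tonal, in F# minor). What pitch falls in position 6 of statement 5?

D4

The unit is 6 notes. Position-6 pitches of the 3 shown cells: G#3, A3, B3.
Carrying that up a 2nd forward: C#4 → D4.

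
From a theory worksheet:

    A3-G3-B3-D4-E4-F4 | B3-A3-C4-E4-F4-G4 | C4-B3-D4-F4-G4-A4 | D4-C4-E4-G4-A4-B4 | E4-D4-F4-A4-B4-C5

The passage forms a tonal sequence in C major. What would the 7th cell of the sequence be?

G4 F4 A4 C5 D5 E5

Taking 6-note groups, the heads are A3, B3, C4, D4, E4: the pattern moves up a 2nd.
Continuing the starts: F4 → G4.
So cell 7 is G4 F4 A4 C5 D5 E5.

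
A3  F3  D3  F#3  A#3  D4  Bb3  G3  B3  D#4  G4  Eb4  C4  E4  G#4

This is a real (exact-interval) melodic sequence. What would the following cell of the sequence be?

With a 5-note motive the entries are A3, D4, G4, each up a 4th from the previous.
Statement 4 starts on C5 and keeps the same exact contour: C5 Ab4 F4 A4 C#5.

C5 Ab4 F4 A4 C#5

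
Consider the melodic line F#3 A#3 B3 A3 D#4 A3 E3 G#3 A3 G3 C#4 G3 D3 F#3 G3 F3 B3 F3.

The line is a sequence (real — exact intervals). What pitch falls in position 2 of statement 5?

The unit is 6 notes. Position-2 pitches of the 3 shown cells: A#3, G#3, F#3.
Extending down a 2nd: E3 → D3.

D3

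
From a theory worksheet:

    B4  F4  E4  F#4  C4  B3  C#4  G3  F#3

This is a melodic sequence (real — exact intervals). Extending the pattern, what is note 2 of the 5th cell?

A2

The unit is 3 notes. Position-2 pitches of the 3 shown cells: F4, C4, G3.
Carrying that down a 4th forward: D3 → A2.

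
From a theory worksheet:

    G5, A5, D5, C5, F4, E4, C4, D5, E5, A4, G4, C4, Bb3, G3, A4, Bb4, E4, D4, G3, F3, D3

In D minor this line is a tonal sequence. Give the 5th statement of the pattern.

With a 7-note motive the entries are G5, D5, A4, each down a 4th from the previous.
Continuing the starts: E4 → Bb3.
So cell 5 is Bb3 C4 F3 E3 A2 G2 E2.

Bb3 C4 F3 E3 A2 G2 E2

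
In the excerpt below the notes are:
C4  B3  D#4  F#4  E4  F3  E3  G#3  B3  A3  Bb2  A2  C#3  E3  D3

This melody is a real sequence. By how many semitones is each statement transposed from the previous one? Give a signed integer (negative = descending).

The 5-note cells begin on C4, F3, Bb2 — each down a 5th from the last.
Counting half-steps from C4 to F3: -7.

-7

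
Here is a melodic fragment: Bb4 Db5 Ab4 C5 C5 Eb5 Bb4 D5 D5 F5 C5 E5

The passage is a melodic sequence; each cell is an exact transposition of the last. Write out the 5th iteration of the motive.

Taking 4-note groups, the heads are Bb4, C5, D5: the pattern moves up a 2nd.
Continuing the starts: E5 → F#5.
Statement 5 starts on F#5 and keeps the same exact contour: F#5 A5 E5 G#5.

F#5 A5 E5 G#5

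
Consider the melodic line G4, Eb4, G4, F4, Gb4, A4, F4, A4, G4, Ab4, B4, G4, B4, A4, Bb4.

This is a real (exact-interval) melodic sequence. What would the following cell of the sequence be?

With a 5-note motive the entries are G4, A4, B4, each up a 2nd from the previous.
Statement 4 starts on C#5 and keeps the same exact contour: C#5 A4 C#5 B4 C5.

C#5 A4 C#5 B4 C5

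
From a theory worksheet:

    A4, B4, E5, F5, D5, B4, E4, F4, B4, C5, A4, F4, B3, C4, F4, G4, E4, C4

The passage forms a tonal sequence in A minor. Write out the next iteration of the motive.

F3 G3 C4 D4 B3 G3

The 6-note cells begin on A4, E4, B3 — each down a 4th from the last.
From F3 the diatonic shape gives F3 G3 C4 D4 B3 G3.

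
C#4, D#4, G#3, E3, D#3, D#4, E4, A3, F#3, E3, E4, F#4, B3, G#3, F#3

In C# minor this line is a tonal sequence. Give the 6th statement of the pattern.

The 5-note cells begin on C#4, D#4, E4 — each up a 2nd from the last.
Continuing the starts: F#4 → G#4 → A4.
So cell 6 is A4 B4 E4 C#4 B3.

A4 B4 E4 C#4 B3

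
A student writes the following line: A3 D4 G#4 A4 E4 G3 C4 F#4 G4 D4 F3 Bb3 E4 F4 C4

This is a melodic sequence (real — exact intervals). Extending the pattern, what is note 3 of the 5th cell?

The unit is 5 notes. Position-3 pitches of the 3 shown cells: G#4, F#4, E4.
Carrying that down a 2nd forward: D4 → C4.

C4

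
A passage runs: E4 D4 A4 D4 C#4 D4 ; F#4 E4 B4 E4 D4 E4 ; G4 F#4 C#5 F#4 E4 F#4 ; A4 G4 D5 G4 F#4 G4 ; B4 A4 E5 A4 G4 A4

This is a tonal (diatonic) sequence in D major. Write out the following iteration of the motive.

With a 6-note motive the entries are E4, F#4, G4, A4, B4, each up a 2nd from the previous.
Statement 6 starts on C#5 and keeps the same diatonic contour: C#5 B4 F#5 B4 A4 B4.

C#5 B4 F#5 B4 A4 B4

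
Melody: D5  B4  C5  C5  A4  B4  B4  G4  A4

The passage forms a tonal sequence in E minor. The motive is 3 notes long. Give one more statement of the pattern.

A4 F#4 G4

With a 3-note motive the entries are D5, C5, B4, each down a 2nd from the previous.
Statement 4 starts on A4 and keeps the same diatonic contour: A4 F#4 G4.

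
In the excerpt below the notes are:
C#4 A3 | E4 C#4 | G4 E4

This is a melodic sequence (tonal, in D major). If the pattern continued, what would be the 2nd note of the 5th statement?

The unit is 2 notes. Position-2 pitches of the 3 shown cells: A3, C#4, E4.
Carrying that up a 3rd forward: G4 → B4.

B4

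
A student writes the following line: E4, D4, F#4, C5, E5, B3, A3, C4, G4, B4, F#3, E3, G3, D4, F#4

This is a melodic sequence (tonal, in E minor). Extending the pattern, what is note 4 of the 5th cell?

The unit is 5 notes. Position-4 pitches of the 3 shown cells: C5, G4, D4.
Carrying that down a 4th forward: A3 → E3.

E3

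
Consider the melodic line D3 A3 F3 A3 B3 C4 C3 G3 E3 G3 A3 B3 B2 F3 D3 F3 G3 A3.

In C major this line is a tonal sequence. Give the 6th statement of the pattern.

Unit = 6 notes; the statements start on D3, C3, B2, moving down a 2nd each time.
Carrying on: A2 → G2 → F2.
So cell 6 is F2 C3 A2 C3 D3 E3.

F2 C3 A2 C3 D3 E3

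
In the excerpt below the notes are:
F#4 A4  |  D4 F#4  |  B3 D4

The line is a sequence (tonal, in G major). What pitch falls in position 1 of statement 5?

With 2-note cells, note 1 of each statement runs F#4, D4, B3.
Extending down a 3rd: G3 → E3.

E3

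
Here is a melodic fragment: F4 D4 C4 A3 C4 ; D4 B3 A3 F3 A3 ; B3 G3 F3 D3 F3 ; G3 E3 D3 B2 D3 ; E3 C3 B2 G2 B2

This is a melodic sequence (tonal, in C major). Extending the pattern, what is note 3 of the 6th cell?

Grouping in 5s, the 3rd note of each cell is C4, A3, F3, D3, B2.
Each moves down a 3rd; the next is G2.

G2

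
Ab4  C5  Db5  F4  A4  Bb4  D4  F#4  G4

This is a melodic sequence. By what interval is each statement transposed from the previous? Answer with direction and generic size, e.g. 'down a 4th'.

down a 3rd

The 3-note cells begin on Ab4, F4, D4 — each down a 3rd from the last.
From Ab4 to F4: down a 3rd.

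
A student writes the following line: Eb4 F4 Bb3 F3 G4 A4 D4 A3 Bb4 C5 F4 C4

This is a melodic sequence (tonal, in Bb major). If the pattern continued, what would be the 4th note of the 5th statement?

Grouping in 4s, the 4th note of each cell is F3, A3, C4.
Each moves up a 3rd. Continuing: Eb4 → G4.

G4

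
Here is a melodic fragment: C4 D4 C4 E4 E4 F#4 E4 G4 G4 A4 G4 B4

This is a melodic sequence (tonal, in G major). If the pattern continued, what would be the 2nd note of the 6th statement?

G5

With 4-note cells, note 2 of each statement runs D4, F#4, A4.
Extending up a 3rd: C5 → E5 → G5.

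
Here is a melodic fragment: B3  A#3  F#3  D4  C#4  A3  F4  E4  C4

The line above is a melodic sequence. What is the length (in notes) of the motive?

9 notes total. Splitting into 3 groups of 3:
B3 A#3 F#3 | D4 C#4 A3 | F4 E4 C4
Each cell is the previous one up a 3rd — so the unit is 3 notes.

3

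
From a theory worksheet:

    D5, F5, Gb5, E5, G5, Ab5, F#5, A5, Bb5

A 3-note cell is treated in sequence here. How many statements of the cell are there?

3

9 notes in groups of 3 gives 9/3 = 3 statements.
Starts: D5, E5, F#5 — each up a 2nd.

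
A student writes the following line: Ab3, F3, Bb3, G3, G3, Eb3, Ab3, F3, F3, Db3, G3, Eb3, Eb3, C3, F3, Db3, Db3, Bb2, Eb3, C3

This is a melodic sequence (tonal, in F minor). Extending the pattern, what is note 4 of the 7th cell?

Ab2

The unit is 4 notes. Position-4 pitches of the 5 shown cells: G3, F3, Eb3, Db3, C3.
Extending down a 2nd: Bb2 → Ab2.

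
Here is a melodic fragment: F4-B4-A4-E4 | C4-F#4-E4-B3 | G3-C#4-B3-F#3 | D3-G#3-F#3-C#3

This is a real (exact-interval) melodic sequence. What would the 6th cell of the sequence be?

E2 A#2 G#2 D#2

Taking 4-note groups, the heads are F4, C4, G3, D3: the pattern moves down a 4th.
Continuing the starts: A2 → E2.
So cell 6 is E2 A#2 G#2 D#2.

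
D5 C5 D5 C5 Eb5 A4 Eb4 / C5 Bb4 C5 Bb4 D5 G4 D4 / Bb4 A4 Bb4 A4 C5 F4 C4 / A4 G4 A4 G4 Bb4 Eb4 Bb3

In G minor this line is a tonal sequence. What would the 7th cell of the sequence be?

Eb4 D4 Eb4 D4 F4 Bb3 F3

Unit = 7 notes; the statements start on D5, C5, Bb4, A4, moving down a 2nd each time.
Continuing the starts: G4 → F4 → Eb4.
From Eb4 the diatonic shape gives Eb4 D4 Eb4 D4 F4 Bb3 F3.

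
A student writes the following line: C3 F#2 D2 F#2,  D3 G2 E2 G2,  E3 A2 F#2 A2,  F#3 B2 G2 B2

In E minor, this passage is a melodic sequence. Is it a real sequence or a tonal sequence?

Every note is diatonic to E minor.
Cell 1 has -6 semitones from note 1 to 2, but cell 2 has -7 — the interval quality changes while the contour stays the same, which is the hallmark of a tonal sequence.

tonal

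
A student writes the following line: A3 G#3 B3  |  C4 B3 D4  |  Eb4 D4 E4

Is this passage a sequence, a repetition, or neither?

Note 3 of cell 3 is E4; if this were a sequence it would be F4. No unit length gives a consistent transposition pattern.

neither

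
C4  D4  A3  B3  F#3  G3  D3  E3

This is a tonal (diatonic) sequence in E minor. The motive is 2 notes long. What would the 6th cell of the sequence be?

Taking 2-note groups, the heads are C4, A3, F#3, D3: the pattern moves down a 3rd.
Extending down a 3rd: B2 → G2.
So cell 6 is G2 A2.

G2 A2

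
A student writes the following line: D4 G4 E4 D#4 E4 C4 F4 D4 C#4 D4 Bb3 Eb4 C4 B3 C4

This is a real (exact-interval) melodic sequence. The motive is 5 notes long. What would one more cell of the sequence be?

Ab3 Db4 Bb3 A3 Bb3

With a 5-note motive the entries are D4, C4, Bb3, each down a 2nd from the previous.
Statement 4 starts on Ab3 and keeps the same exact contour: Ab3 Db4 Bb3 A3 Bb3.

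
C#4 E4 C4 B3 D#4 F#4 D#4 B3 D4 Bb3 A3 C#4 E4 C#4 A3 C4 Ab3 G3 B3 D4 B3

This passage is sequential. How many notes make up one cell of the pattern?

21 notes total. Splitting into 3 groups of 7:
C#4 E4 C4 B3 D#4 F#4 D#4 | B3 D4 Bb3 A3 C#4 E4 C#4 | A3 C4 Ab3 G3 B3 D4 B3
Every group is a transposition down a 2nd of the one before; no shorter unit works.

7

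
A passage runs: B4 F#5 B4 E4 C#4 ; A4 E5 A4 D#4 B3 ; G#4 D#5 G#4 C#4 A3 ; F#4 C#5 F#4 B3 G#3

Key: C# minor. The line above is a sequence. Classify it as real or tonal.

tonal

Every note is diatonic to C# minor.
Cell 1 has -7 semitones from note 3 to 4, but cell 2 has -6 — the interval quality changes while the contour stays the same, which is the hallmark of a tonal sequence.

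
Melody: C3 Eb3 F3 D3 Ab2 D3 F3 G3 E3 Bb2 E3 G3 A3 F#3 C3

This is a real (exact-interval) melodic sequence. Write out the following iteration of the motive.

With a 5-note motive the entries are C3, D3, E3, each up a 2nd from the previous.
From F#3 the exact shape gives F#3 A3 B3 G#3 D3.

F#3 A3 B3 G#3 D3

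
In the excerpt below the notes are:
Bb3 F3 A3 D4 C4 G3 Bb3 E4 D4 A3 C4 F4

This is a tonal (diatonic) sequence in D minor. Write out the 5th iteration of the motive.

Taking 4-note groups, the heads are Bb3, C4, D4: the pattern moves up a 2nd.
Carrying on: E4 → F4.
Statement 5 starts on F4 and keeps the same diatonic contour: F4 C4 E4 A4.

F4 C4 E4 A4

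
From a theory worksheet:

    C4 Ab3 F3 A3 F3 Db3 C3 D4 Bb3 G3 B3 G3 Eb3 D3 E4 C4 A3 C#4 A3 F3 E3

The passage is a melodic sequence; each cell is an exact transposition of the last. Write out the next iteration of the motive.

F#4 D4 B3 D#4 B3 G3 F#3

Unit = 7 notes; the statements start on C4, D4, E4, moving up a 2nd each time.
From F#4 the exact shape gives F#4 D4 B3 D#4 B3 G3 F#3.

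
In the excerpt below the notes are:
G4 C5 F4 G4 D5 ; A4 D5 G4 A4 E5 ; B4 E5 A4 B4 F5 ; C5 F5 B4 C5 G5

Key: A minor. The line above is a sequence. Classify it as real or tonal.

Every note is diatonic to A minor.
Cell 1 has +7 semitones from note 4 to 5, but cell 3 has +6 — the interval quality changes while the contour stays the same, which is the hallmark of a tonal sequence.

tonal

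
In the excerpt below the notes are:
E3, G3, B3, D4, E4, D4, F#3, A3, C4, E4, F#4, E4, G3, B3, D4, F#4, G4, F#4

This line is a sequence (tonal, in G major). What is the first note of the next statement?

The 6-note cells begin on E3, F#3, G3 — each up a 2nd from the last.
One more step up a 2nd gives A3.

A3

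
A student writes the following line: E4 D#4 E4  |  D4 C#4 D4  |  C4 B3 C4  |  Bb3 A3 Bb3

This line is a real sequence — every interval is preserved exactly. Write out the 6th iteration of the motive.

Gb3 F3 Gb3

Taking 3-note groups, the heads are E4, D4, C4, Bb3: the pattern moves down a 2nd.
Continuing the starts: Ab3 → Gb3.
Statement 6 starts on Gb3 and keeps the same exact contour: Gb3 F3 Gb3.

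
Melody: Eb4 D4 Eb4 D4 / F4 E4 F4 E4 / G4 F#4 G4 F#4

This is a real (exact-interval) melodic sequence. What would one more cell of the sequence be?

A4 G#4 A4 G#4

The 4-note cells begin on Eb4, F4, G4 — each up a 2nd from the last.
So cell 4 is A4 G#4 A4 G#4.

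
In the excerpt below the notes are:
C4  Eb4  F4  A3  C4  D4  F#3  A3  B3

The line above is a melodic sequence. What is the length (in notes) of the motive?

There are 9 notes; a 3-note unit gives 3 cells:
C4 Eb4 F4 | A3 C4 D4 | F#3 A3 B3
That's a consistent down a 3rd shift per cell, and no other grouping gives one.

3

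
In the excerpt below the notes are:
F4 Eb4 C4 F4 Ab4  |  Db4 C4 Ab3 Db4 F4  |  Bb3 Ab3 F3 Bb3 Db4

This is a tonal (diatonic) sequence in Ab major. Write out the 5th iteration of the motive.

Eb3 Db3 Bb2 Eb3 G3

The 5-note cells begin on F4, Db4, Bb3 — each down a 3rd from the last.
Extending down a 3rd: G3 → Eb3.
From Eb3 the diatonic shape gives Eb3 Db3 Bb2 Eb3 G3.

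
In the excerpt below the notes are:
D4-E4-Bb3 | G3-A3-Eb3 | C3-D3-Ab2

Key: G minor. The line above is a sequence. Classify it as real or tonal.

real

Each cell has the same semitone pattern (2, -6) — intervals are preserved exactly.
And E4 lies outside G minor, so the sequence is real rather than tonal.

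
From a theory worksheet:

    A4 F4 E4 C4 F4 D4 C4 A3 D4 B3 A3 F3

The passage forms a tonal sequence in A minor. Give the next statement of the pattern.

B3 G3 F3 D3

Unit = 4 notes; the statements start on A4, F4, D4, moving down a 3rd each time.
From B3 the diatonic shape gives B3 G3 F3 D3.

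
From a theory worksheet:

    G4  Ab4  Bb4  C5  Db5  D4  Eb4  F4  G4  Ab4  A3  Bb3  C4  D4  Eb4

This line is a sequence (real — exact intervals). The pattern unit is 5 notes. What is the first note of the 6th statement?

F#2

The 5-note cells begin on G4, D4, A3 — each down a 4th from the last.
Extending the heads down a 4th: E3 → B2 → F#2.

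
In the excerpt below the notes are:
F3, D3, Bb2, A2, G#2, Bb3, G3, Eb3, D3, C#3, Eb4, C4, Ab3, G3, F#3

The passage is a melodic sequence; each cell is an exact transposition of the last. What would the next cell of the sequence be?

Ab4 F4 Db4 C4 B3

The 5-note cells begin on F3, Bb3, Eb4 — each up a 4th from the last.
So cell 4 is Ab4 F4 Db4 C4 B3.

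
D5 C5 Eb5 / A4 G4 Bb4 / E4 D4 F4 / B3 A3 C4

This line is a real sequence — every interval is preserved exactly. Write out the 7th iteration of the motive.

Taking 3-note groups, the heads are D5, A4, E4, B3: the pattern moves down a 4th.
Extending down a 4th: F#3 → C#3 → G#2.
From G#2 the exact shape gives G#2 F#2 A2.

G#2 F#2 A2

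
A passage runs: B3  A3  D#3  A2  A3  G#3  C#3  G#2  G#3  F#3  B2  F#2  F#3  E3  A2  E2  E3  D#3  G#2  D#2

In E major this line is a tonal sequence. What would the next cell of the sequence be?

D#3 C#3 F#2 C#2

With a 4-note motive the entries are B3, A3, G#3, F#3, E3, each down a 2nd from the previous.
From D#3 the diatonic shape gives D#3 C#3 F#2 C#2.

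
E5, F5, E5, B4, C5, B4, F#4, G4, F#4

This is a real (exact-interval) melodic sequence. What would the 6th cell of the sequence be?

D#3 E3 D#3

With a 3-note motive the entries are E5, B4, F#4, each down a 4th from the previous.
Carrying on: C#4 → G#3 → D#3.
From D#3 the exact shape gives D#3 E3 D#3.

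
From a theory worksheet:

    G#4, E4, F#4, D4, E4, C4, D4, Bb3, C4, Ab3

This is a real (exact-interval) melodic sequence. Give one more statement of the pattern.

The 2-note cells begin on G#4, F#4, E4, D4, C4 — each down a 2nd from the last.
So cell 6 is Bb3 Gb3.

Bb3 Gb3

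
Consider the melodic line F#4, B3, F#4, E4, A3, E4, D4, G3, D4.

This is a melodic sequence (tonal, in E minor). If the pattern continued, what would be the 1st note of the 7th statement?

G3

With 3-note cells, note 1 of each statement runs F#4, E4, D4.
Carrying that down a 2nd forward: C4 → B3 → A3 → G3.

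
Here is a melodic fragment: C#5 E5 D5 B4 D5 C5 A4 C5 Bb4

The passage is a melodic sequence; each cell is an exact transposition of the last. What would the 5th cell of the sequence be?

The 3-note cells begin on C#5, B4, A4 — each down a 2nd from the last.
Carrying on: G4 → F4.
From F4 the exact shape gives F4 Ab4 Gb4.

F4 Ab4 Gb4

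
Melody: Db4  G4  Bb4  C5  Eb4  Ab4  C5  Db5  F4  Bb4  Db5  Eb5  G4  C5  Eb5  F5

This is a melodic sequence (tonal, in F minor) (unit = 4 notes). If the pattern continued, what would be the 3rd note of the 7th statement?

With 4-note cells, note 3 of each statement runs Bb4, C5, Db5, Eb5.
Each moves up a 2nd. Continuing: F5 → G5 → Ab5.

Ab5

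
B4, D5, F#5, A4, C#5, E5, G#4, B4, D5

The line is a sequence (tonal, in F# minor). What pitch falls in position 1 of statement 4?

The unit is 3 notes. Position-1 pitches of the 3 shown cells: B4, A4, G#4.
Each moves down a 2nd; the next is F#4.

F#4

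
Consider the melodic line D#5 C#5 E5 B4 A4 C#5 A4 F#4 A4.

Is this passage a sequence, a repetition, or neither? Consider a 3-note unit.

Note 1 of cell 3 is A4; if this were a sequence it would be G#4. No unit length gives a consistent transposition pattern.

neither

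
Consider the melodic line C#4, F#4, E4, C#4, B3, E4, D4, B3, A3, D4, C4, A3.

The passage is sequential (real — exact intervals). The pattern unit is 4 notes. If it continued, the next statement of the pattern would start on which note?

Unit = 4 notes; the statements start on C#4, B3, A3, moving down a 2nd each time.
One more step down a 2nd gives G3.

G3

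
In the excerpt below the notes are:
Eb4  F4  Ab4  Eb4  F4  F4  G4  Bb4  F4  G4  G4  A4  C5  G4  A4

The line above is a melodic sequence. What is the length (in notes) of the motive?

5

15 notes total. Splitting into 3 groups of 5:
Eb4 F4 Ab4 Eb4 F4 | F4 G4 Bb4 F4 G4 | G4 A4 C5 G4 A4
Every group is a transposition up a 2nd of the one before; no shorter unit works.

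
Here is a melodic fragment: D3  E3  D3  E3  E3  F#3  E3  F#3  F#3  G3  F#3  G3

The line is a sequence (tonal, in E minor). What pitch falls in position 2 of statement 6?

Grouping in 4s, the 2nd note of each cell is E3, F#3, G3.
Extending up a 2nd: A3 → B3 → C4.

C4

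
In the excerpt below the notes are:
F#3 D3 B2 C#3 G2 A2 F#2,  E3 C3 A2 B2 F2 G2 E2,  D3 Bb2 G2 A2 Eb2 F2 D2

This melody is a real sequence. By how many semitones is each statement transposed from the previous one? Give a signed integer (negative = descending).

-2

The 7-note cells begin on F#3, E3, D3 — each down a 2nd from the last.
Counting half-steps from F#3 to E3: -2.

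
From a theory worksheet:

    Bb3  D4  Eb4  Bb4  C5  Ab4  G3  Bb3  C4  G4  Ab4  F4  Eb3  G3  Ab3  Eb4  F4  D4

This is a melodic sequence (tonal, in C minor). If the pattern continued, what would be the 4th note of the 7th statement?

Grouping in 6s, the 4th note of each cell is Bb4, G4, Eb4.
Carrying that down a 3rd forward: C4 → Ab3 → F3 → D3.

D3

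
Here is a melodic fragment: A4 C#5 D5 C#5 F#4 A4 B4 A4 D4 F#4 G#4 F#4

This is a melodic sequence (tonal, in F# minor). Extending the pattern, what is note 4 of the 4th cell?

With 4-note cells, note 4 of each statement runs C#5, A4, F#4.
One more down a 3rd gives D4.

D4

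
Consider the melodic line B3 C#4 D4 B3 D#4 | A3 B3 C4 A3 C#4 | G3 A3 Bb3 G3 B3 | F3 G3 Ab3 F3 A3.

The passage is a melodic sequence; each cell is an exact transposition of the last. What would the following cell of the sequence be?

Taking 5-note groups, the heads are B3, A3, G3, F3: the pattern moves down a 2nd.
From Eb3 the exact shape gives Eb3 F3 Gb3 Eb3 G3.

Eb3 F3 Gb3 Eb3 G3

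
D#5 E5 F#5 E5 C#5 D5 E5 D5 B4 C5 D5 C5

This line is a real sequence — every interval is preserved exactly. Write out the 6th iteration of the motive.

Taking 4-note groups, the heads are D#5, C#5, B4: the pattern moves down a 2nd.
Continuing the starts: A4 → G4 → F4.
Statement 6 starts on F4 and keeps the same exact contour: F4 Gb4 Ab4 Gb4.

F4 Gb4 Ab4 Gb4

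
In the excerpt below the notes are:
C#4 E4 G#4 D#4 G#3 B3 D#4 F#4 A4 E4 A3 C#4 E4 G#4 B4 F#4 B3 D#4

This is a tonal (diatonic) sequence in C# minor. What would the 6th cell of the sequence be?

Unit = 6 notes; the statements start on C#4, D#4, E4, moving up a 2nd each time.
Continuing the starts: F#4 → G#4 → A4.
Statement 6 starts on A4 and keeps the same diatonic contour: A4 C#5 E5 B4 E4 G#4.

A4 C#5 E5 B4 E4 G#4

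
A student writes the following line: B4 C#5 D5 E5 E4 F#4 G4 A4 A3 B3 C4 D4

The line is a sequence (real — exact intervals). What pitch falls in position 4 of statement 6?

Grouping in 4s, the 4th note of each cell is E5, A4, D4.
Carrying that down a 5th forward: G3 → C3 → F2.

F2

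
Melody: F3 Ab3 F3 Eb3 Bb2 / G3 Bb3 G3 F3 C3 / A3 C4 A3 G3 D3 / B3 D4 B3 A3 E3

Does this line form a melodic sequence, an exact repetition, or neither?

Each 5-note cell is the previous one transposed up a 2nd.

sequence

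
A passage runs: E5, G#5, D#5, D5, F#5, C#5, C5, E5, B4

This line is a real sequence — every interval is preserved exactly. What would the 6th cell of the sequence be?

The 3-note cells begin on E5, D5, C5 — each down a 2nd from the last.
Extending down a 2nd: Bb4 → Ab4 → Gb4.
From Gb4 the exact shape gives Gb4 Bb4 F4.

Gb4 Bb4 F4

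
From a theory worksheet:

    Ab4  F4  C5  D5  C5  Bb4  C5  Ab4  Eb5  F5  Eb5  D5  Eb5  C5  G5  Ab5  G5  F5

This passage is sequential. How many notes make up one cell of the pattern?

There are 18 notes; a 6-note unit gives 3 cells:
Ab4 F4 C5 D5 C5 Bb4 | C5 Ab4 Eb5 F5 Eb5 D5 | Eb5 C5 G5 Ab5 G5 F5
Every group is a transposition up a 3rd of the one before; no shorter unit works.

6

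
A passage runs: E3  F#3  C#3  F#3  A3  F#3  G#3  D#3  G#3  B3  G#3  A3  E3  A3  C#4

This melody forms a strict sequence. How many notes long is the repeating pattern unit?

5

15 notes total. Splitting into 3 groups of 5:
E3 F#3 C#3 F#3 A3 | F#3 G#3 D#3 G#3 B3 | G#3 A3 E3 A3 C#4
That's a consistent up a 2nd shift per cell, and no other grouping gives one.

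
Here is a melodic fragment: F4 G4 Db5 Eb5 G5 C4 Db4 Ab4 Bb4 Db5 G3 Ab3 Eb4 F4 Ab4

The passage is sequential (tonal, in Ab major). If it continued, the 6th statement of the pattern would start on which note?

Eb2

With a 5-note motive the entries are F4, C4, G3, each down a 4th from the previous.
Continuing: Db3 → Ab2 → Eb2. Statement 6 starts on Eb2.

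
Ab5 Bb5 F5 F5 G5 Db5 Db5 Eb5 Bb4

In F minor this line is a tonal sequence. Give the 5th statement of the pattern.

Unit = 3 notes; the statements start on Ab5, F5, Db5, moving down a 3rd each time.
Continuing the starts: Bb4 → G4.
From G4 the diatonic shape gives G4 Ab4 Eb4.

G4 Ab4 Eb4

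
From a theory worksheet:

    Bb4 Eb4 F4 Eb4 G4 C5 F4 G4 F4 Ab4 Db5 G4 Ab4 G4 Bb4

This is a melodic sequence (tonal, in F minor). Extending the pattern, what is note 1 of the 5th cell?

F5

Grouping in 5s, the 1st note of each cell is Bb4, C5, Db5.
Extending up a 2nd: Eb5 → F5.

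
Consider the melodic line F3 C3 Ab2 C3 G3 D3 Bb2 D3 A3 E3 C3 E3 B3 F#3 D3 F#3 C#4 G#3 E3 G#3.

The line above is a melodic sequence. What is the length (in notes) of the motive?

4

There are 20 notes; a 4-note unit gives 5 cells:
F3 C3 Ab2 C3 | G3 D3 Bb2 D3 | A3 E3 C3 E3 | B3 F#3 D3 F#3 | C#4 G#3 E3 G#3
Every group is a transposition up a 2nd of the one before; no shorter unit works.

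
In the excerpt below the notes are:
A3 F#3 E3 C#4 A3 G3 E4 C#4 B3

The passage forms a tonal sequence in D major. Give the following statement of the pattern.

G4 E4 D4

Unit = 3 notes; the statements start on A3, C#4, E4, moving up a 3rd each time.
Statement 4 starts on G4 and keeps the same diatonic contour: G4 E4 D4.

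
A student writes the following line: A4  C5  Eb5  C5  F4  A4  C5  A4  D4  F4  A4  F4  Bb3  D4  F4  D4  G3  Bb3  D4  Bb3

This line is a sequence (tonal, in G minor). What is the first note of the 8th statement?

With a 4-note motive the entries are A4, F4, D4, Bb3, G3, each down a 3rd from the previous.
Continuing: Eb3 → C3 → A2. Statement 8 starts on A2.

A2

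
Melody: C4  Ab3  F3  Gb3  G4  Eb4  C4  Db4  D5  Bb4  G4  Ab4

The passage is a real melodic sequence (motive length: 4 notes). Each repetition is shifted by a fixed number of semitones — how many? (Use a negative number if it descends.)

With a 4-note motive the entries are C4, G4, D5, each up a 5th from the previous.
C4→G4 is 67 − 60 = 7 semitones.

7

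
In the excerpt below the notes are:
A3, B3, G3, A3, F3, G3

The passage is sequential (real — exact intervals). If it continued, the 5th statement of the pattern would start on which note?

Db3

The 2-note cells begin on A3, G3, F3 — each down a 2nd from the last.
Continuing: Eb3 → Db3. Statement 5 starts on Db3.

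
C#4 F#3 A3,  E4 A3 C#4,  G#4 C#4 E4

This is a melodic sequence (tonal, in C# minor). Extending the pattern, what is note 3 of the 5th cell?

The unit is 3 notes. Position-3 pitches of the 3 shown cells: A3, C#4, E4.
Extending up a 3rd: G#4 → B4.

B4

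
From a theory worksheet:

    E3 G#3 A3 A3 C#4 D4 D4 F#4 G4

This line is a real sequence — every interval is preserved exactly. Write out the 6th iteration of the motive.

Unit = 3 notes; the statements start on E3, A3, D4, moving up a 4th each time.
Continuing the starts: G4 → C5 → F5.
From F5 the exact shape gives F5 A5 Bb5.

F5 A5 Bb5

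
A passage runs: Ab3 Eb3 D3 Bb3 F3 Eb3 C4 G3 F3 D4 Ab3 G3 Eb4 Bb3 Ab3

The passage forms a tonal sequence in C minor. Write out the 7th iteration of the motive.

With a 3-note motive the entries are Ab3, Bb3, C4, D4, Eb4, each up a 2nd from the previous.
Extending up a 2nd: F4 → G4.
So cell 7 is G4 D4 C4.

G4 D4 C4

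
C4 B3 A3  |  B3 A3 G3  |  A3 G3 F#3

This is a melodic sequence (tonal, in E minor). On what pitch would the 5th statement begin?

F#3

Unit = 3 notes; the statements start on C4, B3, A3, moving down a 2nd each time.
Extending the heads down a 2nd: G3 → F#3.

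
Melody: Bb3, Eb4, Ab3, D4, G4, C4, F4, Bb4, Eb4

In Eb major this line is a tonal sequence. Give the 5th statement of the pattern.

C5 F5 Bb4

The 3-note cells begin on Bb3, D4, F4 — each up a 3rd from the last.
Extending up a 3rd: Ab4 → C5.
So cell 5 is C5 F5 Bb4.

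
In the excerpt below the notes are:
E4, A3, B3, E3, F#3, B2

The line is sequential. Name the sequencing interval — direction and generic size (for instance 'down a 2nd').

Unit = 2 notes; the statements start on E4, B3, F#3, moving down a 4th each time.
E4 to B3 is down a 4th.

down a 4th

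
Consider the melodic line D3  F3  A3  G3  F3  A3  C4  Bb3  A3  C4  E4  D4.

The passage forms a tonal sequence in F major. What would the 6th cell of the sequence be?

G4 Bb4 D5 C5

The 4-note cells begin on D3, F3, A3 — each up a 3rd from the last.
Carrying on: C4 → E4 → G4.
From G4 the diatonic shape gives G4 Bb4 D5 C5.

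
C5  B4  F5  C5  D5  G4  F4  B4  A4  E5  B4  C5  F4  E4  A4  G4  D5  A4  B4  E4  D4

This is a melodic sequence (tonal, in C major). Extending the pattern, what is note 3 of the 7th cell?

The unit is 7 notes. Position-3 pitches of the 3 shown cells: F5, E5, D5.
Extending down a 2nd: C5 → B4 → A4 → G4.

G4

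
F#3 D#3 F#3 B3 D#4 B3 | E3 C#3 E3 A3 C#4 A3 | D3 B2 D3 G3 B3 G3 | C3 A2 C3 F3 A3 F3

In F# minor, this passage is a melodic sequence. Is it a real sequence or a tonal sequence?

real

Each cell has the same semitone pattern (-3, 3, 5, 4, -4) — intervals are preserved exactly.
And D#3 lies outside F# minor, so the sequence is real rather than tonal.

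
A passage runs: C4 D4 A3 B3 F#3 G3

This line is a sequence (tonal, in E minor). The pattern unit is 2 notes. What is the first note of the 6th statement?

G2

The 2-note cells begin on C4, A3, F#3 — each down a 3rd from the last.
Extending the heads down a 3rd: D3 → B2 → G2.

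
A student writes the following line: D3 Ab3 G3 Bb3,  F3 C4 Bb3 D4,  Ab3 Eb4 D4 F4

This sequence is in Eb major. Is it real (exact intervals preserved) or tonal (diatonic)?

Every note is diatonic to Eb major.
Cell 1 has +6 semitones from note 1 to 2, but cell 2 has +7 — the interval quality changes while the contour stays the same, which is the hallmark of a tonal sequence.

tonal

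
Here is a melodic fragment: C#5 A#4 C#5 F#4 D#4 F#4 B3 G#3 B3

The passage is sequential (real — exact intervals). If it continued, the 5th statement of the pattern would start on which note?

A2

Unit = 3 notes; the statements start on C#5, F#4, B3, moving down a 5th each time.
Extending the heads down a 5th: E3 → A2.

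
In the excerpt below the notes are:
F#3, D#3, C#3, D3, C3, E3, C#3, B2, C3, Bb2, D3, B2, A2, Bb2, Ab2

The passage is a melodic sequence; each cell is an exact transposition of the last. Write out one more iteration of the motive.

Unit = 5 notes; the statements start on F#3, E3, D3, moving down a 2nd each time.
From C3 the exact shape gives C3 A2 G2 Ab2 Gb2.

C3 A2 G2 Ab2 Gb2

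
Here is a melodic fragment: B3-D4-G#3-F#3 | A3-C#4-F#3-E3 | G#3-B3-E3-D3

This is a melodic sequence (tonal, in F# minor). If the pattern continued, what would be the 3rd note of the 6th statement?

B2

With 4-note cells, note 3 of each statement runs G#3, F#3, E3.
Carrying that down a 2nd forward: D3 → C#3 → B2.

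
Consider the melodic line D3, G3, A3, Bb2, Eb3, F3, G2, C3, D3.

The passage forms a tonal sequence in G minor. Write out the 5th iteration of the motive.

Taking 3-note groups, the heads are D3, Bb2, G2: the pattern moves down a 3rd.
Continuing the starts: Eb2 → C2.
From C2 the diatonic shape gives C2 F2 G2.

C2 F2 G2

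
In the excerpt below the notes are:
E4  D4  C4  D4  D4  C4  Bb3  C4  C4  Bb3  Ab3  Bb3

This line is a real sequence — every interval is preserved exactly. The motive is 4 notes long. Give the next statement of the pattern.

The 4-note cells begin on E4, D4, C4 — each down a 2nd from the last.
Statement 4 starts on Bb3 and keeps the same exact contour: Bb3 Ab3 Gb3 Ab3.

Bb3 Ab3 Gb3 Ab3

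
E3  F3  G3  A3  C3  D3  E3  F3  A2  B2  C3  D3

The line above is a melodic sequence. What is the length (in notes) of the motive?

Try groups of 4 (3 cells in 12 notes):
E3 F3 G3 A3 | C3 D3 E3 F3 | A2 B2 C3 D3
Each cell is the previous one down a 3rd — so the unit is 4 notes.

4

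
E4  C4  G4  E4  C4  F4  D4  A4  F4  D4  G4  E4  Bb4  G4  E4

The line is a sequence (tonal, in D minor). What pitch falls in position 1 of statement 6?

C5

Grouping in 5s, the 1st note of each cell is E4, F4, G4.
Extending up a 2nd: A4 → Bb4 → C5.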